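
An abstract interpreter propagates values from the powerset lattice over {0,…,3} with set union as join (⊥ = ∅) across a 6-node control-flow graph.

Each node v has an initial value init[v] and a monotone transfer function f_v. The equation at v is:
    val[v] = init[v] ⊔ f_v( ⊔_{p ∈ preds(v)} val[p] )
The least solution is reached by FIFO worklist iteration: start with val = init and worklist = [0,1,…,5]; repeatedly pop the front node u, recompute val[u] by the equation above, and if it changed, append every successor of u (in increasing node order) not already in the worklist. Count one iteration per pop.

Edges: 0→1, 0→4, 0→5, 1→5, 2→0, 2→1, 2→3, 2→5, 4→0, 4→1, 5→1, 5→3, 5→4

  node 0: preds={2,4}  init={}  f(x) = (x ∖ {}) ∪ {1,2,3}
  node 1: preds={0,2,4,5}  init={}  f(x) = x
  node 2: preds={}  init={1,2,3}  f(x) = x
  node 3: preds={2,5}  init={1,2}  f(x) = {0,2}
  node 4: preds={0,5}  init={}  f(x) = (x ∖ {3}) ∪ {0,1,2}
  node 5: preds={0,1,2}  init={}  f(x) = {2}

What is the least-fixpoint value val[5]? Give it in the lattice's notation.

Worklist (11 pops):
  #1 pop 0: in={1,2,3} → {1,2,3} (was {}); enqueue []
  #2 pop 1: in={1,2,3} → {1,2,3} (was {}); enqueue []
  #3 pop 2: in={} → {1,2,3} (no change)
  #4 pop 3: in={1,2,3} → {0,1,2} (was {1,2}); enqueue []
  #5 pop 4: in={1,2,3} → {0,1,2} (was {}); enqueue [0,1]
  #6 pop 5: in={1,2,3} → {2} (was {}); enqueue [3,4]
  #7 pop 0: in={0,1,2,3} → {0,1,2,3} (was {1,2,3}); enqueue [5]
  #8 pop 1: in={0,1,2,3} → {0,1,2,3} (was {1,2,3}); enqueue []
  #9 pop 3: in={1,2,3} → {0,1,2} (no change)
  #10 pop 4: in={0,1,2,3} → {0,1,2} (no change)
  #11 pop 5: in={0,1,2,3} → {2} (no change)

Fixpoint:
  val[0] = {0,1,2,3}
  val[1] = {0,1,2,3}
  val[2] = {1,2,3}
  val[3] = {0,1,2}
  val[4] = {0,1,2}
  val[5] = {2}

{2}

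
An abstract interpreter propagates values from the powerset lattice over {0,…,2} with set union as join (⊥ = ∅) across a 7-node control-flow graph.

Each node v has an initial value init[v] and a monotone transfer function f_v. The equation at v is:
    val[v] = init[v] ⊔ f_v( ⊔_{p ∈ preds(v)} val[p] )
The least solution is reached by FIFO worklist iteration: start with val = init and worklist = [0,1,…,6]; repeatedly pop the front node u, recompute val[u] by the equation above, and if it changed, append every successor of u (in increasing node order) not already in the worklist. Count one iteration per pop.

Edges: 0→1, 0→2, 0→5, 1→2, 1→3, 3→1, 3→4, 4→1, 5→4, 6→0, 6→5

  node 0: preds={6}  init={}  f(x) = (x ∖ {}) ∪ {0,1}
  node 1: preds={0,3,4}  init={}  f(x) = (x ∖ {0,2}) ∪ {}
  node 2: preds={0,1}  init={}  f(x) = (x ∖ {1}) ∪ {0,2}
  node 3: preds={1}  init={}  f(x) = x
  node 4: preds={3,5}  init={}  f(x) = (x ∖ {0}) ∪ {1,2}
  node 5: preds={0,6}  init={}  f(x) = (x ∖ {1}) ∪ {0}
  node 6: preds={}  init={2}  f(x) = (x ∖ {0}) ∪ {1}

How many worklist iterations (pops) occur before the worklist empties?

11

Trace (11 dequeues):
  [1] u=0 | in {2} | out {0,1,2} | prev {} | push {}
  [2] u=1 | in {0,1,2} | out {1} | prev {} | push {}
  [3] u=2 | in {0,1,2} | out {0,2} | prev {} | push {}
  [4] u=3 | in {1} | out {1} | prev {} | push {1}
  [5] u=4 | in {1} | out {1,2} | prev {} | push {}
  [6] u=5 | in {0,1,2} | out {0,2} | prev {} | push {4}
  [7] u=6 | in {} | out {1,2} | prev {2} | push {0,5}
  [8] u=1 | in {0,1,2} | out {1} | ==
  [9] u=4 | in {0,1,2} | out {1,2} | ==
  [10] u=0 | in {1,2} | out {0,1,2} | ==
  [11] u=5 | in {0,1,2} | out {0,2} | ==

Converged values:
  [0] {0,1,2}
  [1] {1}
  [2] {0,2}
  [3] {1}
  [4] {1,2}
  [5] {0,2}
  [6] {1,2}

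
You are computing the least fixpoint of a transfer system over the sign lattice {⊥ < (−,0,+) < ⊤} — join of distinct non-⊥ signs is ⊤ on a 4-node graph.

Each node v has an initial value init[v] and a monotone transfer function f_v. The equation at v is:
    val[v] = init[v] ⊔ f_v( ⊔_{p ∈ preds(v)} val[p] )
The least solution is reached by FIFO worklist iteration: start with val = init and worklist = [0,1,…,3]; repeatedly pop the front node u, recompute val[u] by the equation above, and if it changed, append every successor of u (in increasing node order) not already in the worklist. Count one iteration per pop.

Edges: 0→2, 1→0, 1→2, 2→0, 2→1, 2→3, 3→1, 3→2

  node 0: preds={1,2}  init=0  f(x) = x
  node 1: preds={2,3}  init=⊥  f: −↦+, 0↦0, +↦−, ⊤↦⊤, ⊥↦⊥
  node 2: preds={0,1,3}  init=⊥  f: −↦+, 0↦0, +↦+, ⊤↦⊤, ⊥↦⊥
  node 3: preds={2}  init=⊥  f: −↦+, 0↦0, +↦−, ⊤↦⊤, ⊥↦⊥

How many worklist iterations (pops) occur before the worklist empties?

Worklist (8 pops):
  #1 pop 0: in=⊥ → 0 (no change)
  #2 pop 1: in=⊥ → ⊥ (no change)
  #3 pop 2: in=0 → 0 (was ⊥); enqueue [0,1]
  #4 pop 3: in=0 → 0 (was ⊥); enqueue [2]
  #5 pop 0: in=0 → 0 (no change)
  #6 pop 1: in=0 → 0 (was ⊥); enqueue [0]
  #7 pop 2: in=0 → 0 (no change)
  #8 pop 0: in=0 → 0 (no change)

Fixpoint:
  val[0] = 0
  val[1] = 0
  val[2] = 0
  val[3] = 0

8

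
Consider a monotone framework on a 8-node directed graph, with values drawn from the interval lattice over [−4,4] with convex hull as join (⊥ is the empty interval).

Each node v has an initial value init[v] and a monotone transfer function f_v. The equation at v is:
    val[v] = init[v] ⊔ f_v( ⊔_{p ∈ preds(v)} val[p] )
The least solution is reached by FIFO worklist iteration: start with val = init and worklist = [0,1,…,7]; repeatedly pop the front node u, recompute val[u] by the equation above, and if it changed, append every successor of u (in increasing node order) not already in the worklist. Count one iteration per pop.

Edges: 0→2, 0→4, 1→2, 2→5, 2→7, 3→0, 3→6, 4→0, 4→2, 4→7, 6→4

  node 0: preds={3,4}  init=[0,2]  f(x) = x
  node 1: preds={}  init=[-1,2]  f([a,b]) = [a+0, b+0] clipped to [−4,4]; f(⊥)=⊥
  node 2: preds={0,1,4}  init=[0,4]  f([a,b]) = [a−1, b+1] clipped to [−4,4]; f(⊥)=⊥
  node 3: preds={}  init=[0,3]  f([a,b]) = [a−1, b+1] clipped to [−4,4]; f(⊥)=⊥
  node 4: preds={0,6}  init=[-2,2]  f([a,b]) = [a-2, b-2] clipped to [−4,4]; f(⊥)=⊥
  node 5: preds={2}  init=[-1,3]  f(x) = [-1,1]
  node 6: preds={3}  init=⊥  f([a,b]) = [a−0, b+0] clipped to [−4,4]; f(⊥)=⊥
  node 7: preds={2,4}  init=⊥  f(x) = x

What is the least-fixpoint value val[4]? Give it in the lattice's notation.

[-4,2]

Iteration log — 13 steps:
  step 1. node 0  ⊔preds=[-2,3]  new=[-2,3]  old=[0,2]  +wl: 
  step 2. node 1  ⊔preds=⊥  new=[-1,2]  stable
  step 3. node 2  ⊔preds=[-2,3]  new=[-3,4]  old=[0,4]  +wl: 
  step 4. node 3  ⊔preds=⊥  new=[0,3]  stable
  step 5. node 4  ⊔preds=[-2,3]  new=[-4,2]  old=[-2,2]  +wl: 0,2
  step 6. node 5  ⊔preds=[-3,4]  new=[-1,3]  stable
  step 7. node 6  ⊔preds=[0,3]  new=[0,3]  old=⊥  +wl: 4
  step 8. node 7  ⊔preds=[-4,4]  new=[-4,4]  old=⊥  +wl: 
  step 9. node 0  ⊔preds=[-4,3]  new=[-4,3]  old=[-2,3]  +wl: 
  step 10. node 2  ⊔preds=[-4,3]  new=[-4,4]  old=[-3,4]  +wl: 5,7
  step 11. node 4  ⊔preds=[-4,3]  new=[-4,2]  stable
  step 12. node 5  ⊔preds=[-4,4]  new=[-1,3]  stable
  step 13. node 7  ⊔preds=[-4,4]  new=[-4,4]  stable

Least fixpoint reached:
  node 0: [-4,3]
  node 1: [-1,2]
  node 2: [-4,4]
  node 3: [0,3]
  node 4: [-4,2]
  node 5: [-1,3]
  node 6: [0,3]
  node 7: [-4,4]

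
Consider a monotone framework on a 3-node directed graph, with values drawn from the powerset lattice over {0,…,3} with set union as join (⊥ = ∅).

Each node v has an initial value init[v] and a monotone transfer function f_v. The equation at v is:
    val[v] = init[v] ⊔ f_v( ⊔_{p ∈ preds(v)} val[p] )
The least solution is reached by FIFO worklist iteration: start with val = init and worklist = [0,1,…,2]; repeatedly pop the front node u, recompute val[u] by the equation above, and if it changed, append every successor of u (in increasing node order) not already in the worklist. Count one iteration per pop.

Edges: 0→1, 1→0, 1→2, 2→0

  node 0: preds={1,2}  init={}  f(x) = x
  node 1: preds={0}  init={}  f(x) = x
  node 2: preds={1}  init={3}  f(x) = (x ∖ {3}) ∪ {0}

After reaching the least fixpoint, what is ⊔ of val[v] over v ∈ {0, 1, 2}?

{0,3}

Worklist (7 pops):
  #1 pop 0: in={3} → {3} (was {}); enqueue []
  #2 pop 1: in={3} → {3} (was {}); enqueue [0]
  #3 pop 2: in={3} → {0,3} (was {3}); enqueue []
  #4 pop 0: in={0,3} → {0,3} (was {3}); enqueue [1]
  #5 pop 1: in={0,3} → {0,3} (was {3}); enqueue [0,2]
  #6 pop 0: in={0,3} → {0,3} (no change)
  #7 pop 2: in={0,3} → {0,3} (no change)

Fixpoint:
  val[0] = {0,3}
  val[1] = {0,3}
  val[2] = {0,3}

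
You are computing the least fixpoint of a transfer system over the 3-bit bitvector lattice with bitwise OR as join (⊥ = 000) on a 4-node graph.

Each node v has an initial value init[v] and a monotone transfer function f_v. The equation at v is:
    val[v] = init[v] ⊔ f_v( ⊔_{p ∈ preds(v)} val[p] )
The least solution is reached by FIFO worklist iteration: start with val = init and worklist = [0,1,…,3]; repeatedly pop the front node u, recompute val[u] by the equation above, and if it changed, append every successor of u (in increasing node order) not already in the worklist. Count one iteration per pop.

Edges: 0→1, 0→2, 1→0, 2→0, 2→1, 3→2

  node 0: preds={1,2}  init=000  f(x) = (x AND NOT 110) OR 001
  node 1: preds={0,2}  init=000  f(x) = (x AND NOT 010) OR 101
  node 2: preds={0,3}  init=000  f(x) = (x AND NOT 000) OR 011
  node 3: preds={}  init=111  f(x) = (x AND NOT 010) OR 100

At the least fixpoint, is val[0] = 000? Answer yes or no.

no

Iteration log — 6 steps:
  step 1. node 0  ⊔preds=000  new=001  old=000  +wl: 
  step 2. node 1  ⊔preds=001  new=101  old=000  +wl: 0
  step 3. node 2  ⊔preds=111  new=111  old=000  +wl: 1
  step 4. node 3  ⊔preds=000  new=111  stable
  step 5. node 0  ⊔preds=111  new=001  stable
  step 6. node 1  ⊔preds=111  new=101  stable

Least fixpoint reached:
  node 0: 001
  node 1: 101
  node 2: 111
  node 3: 111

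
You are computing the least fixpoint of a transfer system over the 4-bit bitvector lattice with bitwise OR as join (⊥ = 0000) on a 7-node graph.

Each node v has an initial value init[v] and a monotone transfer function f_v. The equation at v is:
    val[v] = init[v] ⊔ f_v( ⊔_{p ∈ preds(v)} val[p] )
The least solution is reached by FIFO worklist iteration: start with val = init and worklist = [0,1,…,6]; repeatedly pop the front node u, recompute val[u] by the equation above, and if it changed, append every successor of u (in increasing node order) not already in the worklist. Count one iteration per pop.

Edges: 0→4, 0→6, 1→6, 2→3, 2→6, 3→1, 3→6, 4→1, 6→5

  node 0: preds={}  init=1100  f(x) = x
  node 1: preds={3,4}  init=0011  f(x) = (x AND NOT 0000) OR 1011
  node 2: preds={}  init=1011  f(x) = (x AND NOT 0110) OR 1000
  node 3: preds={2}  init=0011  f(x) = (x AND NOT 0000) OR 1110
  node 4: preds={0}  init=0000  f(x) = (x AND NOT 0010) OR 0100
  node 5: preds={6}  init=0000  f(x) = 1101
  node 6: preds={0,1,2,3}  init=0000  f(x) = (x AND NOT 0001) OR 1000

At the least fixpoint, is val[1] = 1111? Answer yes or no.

Trace (10 dequeues):
  [1] u=0 | in 0000 | out 1100 | ==
  [2] u=1 | in 0011 | out 1011 | prev 0011 | push {}
  [3] u=2 | in 0000 | out 1011 | ==
  [4] u=3 | in 1011 | out 1111 | prev 0011 | push {1}
  [5] u=4 | in 1100 | out 1100 | prev 0000 | push {}
  [6] u=5 | in 0000 | out 1101 | prev 0000 | push {}
  [7] u=6 | in 1111 | out 1110 | prev 0000 | push {5}
  [8] u=1 | in 1111 | out 1111 | prev 1011 | push {6}
  [9] u=5 | in 1110 | out 1101 | ==
  [10] u=6 | in 1111 | out 1110 | ==

Converged values:
  [0] 1100
  [1] 1111
  [2] 1011
  [3] 1111
  [4] 1100
  [5] 1101
  [6] 1110

yes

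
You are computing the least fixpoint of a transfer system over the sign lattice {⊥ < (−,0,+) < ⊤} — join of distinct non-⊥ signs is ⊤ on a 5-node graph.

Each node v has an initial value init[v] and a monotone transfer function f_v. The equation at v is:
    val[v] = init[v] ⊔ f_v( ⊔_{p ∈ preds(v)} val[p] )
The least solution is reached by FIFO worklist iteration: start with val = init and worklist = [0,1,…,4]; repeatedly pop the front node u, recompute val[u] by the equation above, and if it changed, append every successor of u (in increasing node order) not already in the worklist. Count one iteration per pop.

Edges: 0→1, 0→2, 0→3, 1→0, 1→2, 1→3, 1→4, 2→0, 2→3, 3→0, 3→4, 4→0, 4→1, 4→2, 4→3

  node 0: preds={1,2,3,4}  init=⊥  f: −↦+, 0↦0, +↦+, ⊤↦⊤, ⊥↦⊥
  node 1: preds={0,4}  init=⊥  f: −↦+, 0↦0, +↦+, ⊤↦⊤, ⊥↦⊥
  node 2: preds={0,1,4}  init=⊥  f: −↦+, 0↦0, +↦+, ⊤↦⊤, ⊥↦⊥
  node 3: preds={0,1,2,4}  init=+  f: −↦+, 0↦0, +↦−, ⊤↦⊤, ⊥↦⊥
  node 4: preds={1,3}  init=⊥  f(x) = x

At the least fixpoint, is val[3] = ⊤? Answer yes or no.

Trace (11 dequeues):
  [1] u=0 | in + | out + | prev ⊥ | push {}
  [2] u=1 | in + | out + | prev ⊥ | push {0}
  [3] u=2 | in + | out + | prev ⊥ | push {}
  [4] u=3 | in + | out ⊤ | prev + | push {}
  [5] u=4 | in ⊤ | out ⊤ | prev ⊥ | push {1,2,3}
  [6] u=0 | in ⊤ | out ⊤ | prev + | push {}
  [7] u=1 | in ⊤ | out ⊤ | prev + | push {0,4}
  [8] u=2 | in ⊤ | out ⊤ | prev + | push {}
  [9] u=3 | in ⊤ | out ⊤ | ==
  [10] u=0 | in ⊤ | out ⊤ | ==
  [11] u=4 | in ⊤ | out ⊤ | ==

Converged values:
  [0] ⊤
  [1] ⊤
  [2] ⊤
  [3] ⊤
  [4] ⊤

yes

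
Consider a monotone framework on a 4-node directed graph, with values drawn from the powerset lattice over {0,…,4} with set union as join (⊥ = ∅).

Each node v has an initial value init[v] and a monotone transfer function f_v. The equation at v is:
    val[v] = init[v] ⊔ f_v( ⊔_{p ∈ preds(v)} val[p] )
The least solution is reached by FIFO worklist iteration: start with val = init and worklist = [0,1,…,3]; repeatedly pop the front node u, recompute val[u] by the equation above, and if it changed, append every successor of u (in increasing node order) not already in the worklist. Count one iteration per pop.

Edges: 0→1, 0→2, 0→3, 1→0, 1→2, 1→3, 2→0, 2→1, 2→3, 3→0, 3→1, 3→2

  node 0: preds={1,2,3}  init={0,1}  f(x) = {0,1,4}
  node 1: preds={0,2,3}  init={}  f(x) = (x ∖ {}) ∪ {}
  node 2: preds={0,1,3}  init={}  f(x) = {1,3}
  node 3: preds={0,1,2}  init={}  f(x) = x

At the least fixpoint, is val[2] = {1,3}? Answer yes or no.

Trace (9 dequeues):
  [1] u=0 | in {} | out {0,1,4} | prev {0,1} | push {}
  [2] u=1 | in {0,1,4} | out {0,1,4} | prev {} | push {0}
  [3] u=2 | in {0,1,4} | out {1,3} | prev {} | push {1}
  [4] u=3 | in {0,1,3,4} | out {0,1,3,4} | prev {} | push {2}
  [5] u=0 | in {0,1,3,4} | out {0,1,4} | ==
  [6] u=1 | in {0,1,3,4} | out {0,1,3,4} | prev {0,1,4} | push {0,3}
  [7] u=2 | in {0,1,3,4} | out {1,3} | ==
  [8] u=0 | in {0,1,3,4} | out {0,1,4} | ==
  [9] u=3 | in {0,1,3,4} | out {0,1,3,4} | ==

Converged values:
  [0] {0,1,4}
  [1] {0,1,3,4}
  [2] {1,3}
  [3] {0,1,3,4}

yes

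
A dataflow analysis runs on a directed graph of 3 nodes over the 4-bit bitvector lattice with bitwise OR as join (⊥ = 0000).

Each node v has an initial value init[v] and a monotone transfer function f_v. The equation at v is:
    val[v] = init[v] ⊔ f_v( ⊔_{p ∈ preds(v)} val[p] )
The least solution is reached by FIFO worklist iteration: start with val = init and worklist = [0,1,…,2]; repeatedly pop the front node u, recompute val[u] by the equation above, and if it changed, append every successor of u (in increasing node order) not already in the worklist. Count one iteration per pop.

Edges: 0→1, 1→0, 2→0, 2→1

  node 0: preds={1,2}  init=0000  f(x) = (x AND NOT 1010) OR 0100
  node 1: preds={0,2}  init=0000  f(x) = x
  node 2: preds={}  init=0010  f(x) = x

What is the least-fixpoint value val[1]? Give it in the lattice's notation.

Worklist (4 pops):
  #1 pop 0: in=0010 → 0100 (was 0000); enqueue []
  #2 pop 1: in=0110 → 0110 (was 0000); enqueue [0]
  #3 pop 2: in=0000 → 0010 (no change)
  #4 pop 0: in=0110 → 0100 (no change)

Fixpoint:
  val[0] = 0100
  val[1] = 0110
  val[2] = 0010

0110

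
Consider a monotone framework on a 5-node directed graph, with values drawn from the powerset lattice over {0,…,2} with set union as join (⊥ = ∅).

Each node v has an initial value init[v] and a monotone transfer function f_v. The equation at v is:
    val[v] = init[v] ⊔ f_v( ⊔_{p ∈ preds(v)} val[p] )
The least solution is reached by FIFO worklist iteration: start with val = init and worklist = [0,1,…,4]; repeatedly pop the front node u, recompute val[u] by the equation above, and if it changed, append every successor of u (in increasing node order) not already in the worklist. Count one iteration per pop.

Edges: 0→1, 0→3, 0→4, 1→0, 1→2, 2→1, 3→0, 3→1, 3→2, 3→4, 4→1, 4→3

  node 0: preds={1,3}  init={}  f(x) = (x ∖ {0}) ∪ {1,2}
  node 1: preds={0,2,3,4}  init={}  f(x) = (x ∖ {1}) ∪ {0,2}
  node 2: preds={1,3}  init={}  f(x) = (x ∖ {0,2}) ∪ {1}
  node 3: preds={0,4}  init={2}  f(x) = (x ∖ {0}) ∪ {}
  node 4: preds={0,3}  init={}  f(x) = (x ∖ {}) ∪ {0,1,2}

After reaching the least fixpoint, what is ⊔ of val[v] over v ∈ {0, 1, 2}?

{0,1,2}

Trace (9 dequeues):
  [1] u=0 | in {2} | out {1,2} | prev {} | push {}
  [2] u=1 | in {1,2} | out {0,2} | prev {} | push {0}
  [3] u=2 | in {0,2} | out {1} | prev {} | push {1}
  [4] u=3 | in {1,2} | out {1,2} | prev {2} | push {2}
  [5] u=4 | in {1,2} | out {0,1,2} | prev {} | push {3}
  [6] u=0 | in {0,1,2} | out {1,2} | ==
  [7] u=1 | in {0,1,2} | out {0,2} | ==
  [8] u=2 | in {0,1,2} | out {1} | ==
  [9] u=3 | in {0,1,2} | out {1,2} | ==

Converged values:
  [0] {1,2}
  [1] {0,2}
  [2] {1}
  [3] {1,2}
  [4] {0,1,2}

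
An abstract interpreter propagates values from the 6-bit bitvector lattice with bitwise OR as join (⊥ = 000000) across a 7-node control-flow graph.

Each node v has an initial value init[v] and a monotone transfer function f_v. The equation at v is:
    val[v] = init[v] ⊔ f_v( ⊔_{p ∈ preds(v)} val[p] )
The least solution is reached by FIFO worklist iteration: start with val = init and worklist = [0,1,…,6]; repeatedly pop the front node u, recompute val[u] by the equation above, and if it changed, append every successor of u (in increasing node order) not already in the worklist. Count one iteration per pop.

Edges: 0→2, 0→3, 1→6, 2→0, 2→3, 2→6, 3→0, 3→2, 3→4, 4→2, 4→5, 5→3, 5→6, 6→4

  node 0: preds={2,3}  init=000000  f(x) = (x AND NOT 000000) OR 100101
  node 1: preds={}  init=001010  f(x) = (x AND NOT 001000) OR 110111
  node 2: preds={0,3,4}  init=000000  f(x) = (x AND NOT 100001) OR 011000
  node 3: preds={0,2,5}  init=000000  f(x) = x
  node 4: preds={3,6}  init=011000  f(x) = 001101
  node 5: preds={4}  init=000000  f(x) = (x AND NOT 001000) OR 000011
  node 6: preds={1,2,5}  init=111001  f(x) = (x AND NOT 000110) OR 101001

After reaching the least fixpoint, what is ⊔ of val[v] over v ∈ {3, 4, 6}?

Trace (16 dequeues):
  [1] u=0 | in 000000 | out 100101 | prev 000000 | push {}
  [2] u=1 | in 000000 | out 111111 | prev 001010 | push {}
  [3] u=2 | in 111101 | out 011100 | prev 000000 | push {0}
  [4] u=3 | in 111101 | out 111101 | prev 000000 | push {2}
  [5] u=4 | in 111101 | out 011101 | prev 011000 | push {}
  [6] u=5 | in 011101 | out 010111 | prev 000000 | push {3}
  [7] u=6 | in 111111 | out 111001 | ==
  [8] u=0 | in 111101 | out 111101 | prev 100101 | push {}
  [9] u=2 | in 111101 | out 011100 | ==
  [10] u=3 | in 111111 | out 111111 | prev 111101 | push {0,2,4}
  [11] u=0 | in 111111 | out 111111 | prev 111101 | push {3}
  [12] u=2 | in 111111 | out 011110 | prev 011100 | push {0,6}
  [13] u=4 | in 111111 | out 011101 | ==
  [14] u=3 | in 111111 | out 111111 | ==
  [15] u=0 | in 111111 | out 111111 | ==
  [16] u=6 | in 111111 | out 111001 | ==

Converged values:
  [0] 111111
  [1] 111111
  [2] 011110
  [3] 111111
  [4] 011101
  [5] 010111
  [6] 111001

111111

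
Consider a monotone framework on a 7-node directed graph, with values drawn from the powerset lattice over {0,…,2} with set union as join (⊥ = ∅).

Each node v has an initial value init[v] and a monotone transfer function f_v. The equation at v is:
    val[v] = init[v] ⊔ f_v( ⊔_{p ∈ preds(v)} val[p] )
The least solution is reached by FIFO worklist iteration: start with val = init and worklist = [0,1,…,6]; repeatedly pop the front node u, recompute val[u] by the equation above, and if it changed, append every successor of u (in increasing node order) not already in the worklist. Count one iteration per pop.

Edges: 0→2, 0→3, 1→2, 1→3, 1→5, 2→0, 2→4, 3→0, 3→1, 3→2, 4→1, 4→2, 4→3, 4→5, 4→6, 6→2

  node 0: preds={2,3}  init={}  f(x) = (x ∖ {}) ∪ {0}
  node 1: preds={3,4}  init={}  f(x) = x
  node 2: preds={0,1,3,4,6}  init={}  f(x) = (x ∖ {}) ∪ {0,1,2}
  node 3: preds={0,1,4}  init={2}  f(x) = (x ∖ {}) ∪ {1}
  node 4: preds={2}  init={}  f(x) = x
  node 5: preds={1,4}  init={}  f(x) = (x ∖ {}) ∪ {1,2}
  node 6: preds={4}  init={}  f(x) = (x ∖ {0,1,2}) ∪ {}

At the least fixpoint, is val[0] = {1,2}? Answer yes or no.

Worklist (12 pops):
  #1 pop 0: in={2} → {0,2} (was {}); enqueue []
  #2 pop 1: in={2} → {2} (was {}); enqueue []
  #3 pop 2: in={0,2} → {0,1,2} (was {}); enqueue [0]
  #4 pop 3: in={0,2} → {0,1,2} (was {2}); enqueue [1,2]
  #5 pop 4: in={0,1,2} → {0,1,2} (was {}); enqueue [3]
  #6 pop 5: in={0,1,2} → {0,1,2} (was {}); enqueue []
  #7 pop 6: in={0,1,2} → {} (no change)
  #8 pop 0: in={0,1,2} → {0,1,2} (was {0,2}); enqueue []
  #9 pop 1: in={0,1,2} → {0,1,2} (was {2}); enqueue [5]
  #10 pop 2: in={0,1,2} → {0,1,2} (no change)
  #11 pop 3: in={0,1,2} → {0,1,2} (no change)
  #12 pop 5: in={0,1,2} → {0,1,2} (no change)

Fixpoint:
  val[0] = {0,1,2}
  val[1] = {0,1,2}
  val[2] = {0,1,2}
  val[3] = {0,1,2}
  val[4] = {0,1,2}
  val[5] = {0,1,2}
  val[6] = {}

no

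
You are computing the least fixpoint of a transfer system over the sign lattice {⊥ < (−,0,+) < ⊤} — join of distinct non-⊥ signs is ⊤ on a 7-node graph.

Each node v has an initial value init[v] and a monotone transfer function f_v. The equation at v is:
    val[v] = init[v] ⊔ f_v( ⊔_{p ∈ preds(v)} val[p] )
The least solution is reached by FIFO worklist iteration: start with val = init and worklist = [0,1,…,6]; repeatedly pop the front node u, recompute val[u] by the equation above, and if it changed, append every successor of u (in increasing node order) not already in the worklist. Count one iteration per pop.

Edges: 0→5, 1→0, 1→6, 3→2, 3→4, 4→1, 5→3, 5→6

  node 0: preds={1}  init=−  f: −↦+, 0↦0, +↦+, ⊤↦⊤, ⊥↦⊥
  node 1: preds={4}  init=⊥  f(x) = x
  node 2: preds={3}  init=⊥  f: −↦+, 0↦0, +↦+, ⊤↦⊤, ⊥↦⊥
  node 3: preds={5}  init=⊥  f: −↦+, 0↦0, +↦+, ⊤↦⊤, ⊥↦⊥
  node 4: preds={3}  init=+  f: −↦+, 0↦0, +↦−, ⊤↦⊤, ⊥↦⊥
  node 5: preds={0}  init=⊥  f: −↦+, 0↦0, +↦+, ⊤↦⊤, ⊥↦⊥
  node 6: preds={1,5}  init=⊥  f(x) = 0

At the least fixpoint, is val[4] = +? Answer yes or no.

Iteration log — 19 steps:
  step 1. node 0  ⊔preds=⊥  new=−  stable
  step 2. node 1  ⊔preds=+  new=+  old=⊥  +wl: 0
  step 3. node 2  ⊔preds=⊥  new=⊥  stable
  step 4. node 3  ⊔preds=⊥  new=⊥  stable
  step 5. node 4  ⊔preds=⊥  new=+  stable
  step 6. node 5  ⊔preds=−  new=+  old=⊥  +wl: 3
  step 7. node 6  ⊔preds=+  new=0  old=⊥  +wl: 
  step 8. node 0  ⊔preds=+  new=⊤  old=−  +wl: 5
  step 9. node 3  ⊔preds=+  new=+  old=⊥  +wl: 2,4
  step 10. node 5  ⊔preds=⊤  new=⊤  old=+  +wl: 3,6
  step 11. node 2  ⊔preds=+  new=+  old=⊥  +wl: 
  step 12. node 4  ⊔preds=+  new=⊤  old=+  +wl: 1
  step 13. node 3  ⊔preds=⊤  new=⊤  old=+  +wl: 2,4
  step 14. node 6  ⊔preds=⊤  new=0  stable
  step 15. node 1  ⊔preds=⊤  new=⊤  old=+  +wl: 0,6
  step 16. node 2  ⊔preds=⊤  new=⊤  old=+  +wl: 
  step 17. node 4  ⊔preds=⊤  new=⊤  stable
  step 18. node 0  ⊔preds=⊤  new=⊤  stable
  step 19. node 6  ⊔preds=⊤  new=0  stable

Least fixpoint reached:
  node 0: ⊤
  node 1: ⊤
  node 2: ⊤
  node 3: ⊤
  node 4: ⊤
  node 5: ⊤
  node 6: 0

no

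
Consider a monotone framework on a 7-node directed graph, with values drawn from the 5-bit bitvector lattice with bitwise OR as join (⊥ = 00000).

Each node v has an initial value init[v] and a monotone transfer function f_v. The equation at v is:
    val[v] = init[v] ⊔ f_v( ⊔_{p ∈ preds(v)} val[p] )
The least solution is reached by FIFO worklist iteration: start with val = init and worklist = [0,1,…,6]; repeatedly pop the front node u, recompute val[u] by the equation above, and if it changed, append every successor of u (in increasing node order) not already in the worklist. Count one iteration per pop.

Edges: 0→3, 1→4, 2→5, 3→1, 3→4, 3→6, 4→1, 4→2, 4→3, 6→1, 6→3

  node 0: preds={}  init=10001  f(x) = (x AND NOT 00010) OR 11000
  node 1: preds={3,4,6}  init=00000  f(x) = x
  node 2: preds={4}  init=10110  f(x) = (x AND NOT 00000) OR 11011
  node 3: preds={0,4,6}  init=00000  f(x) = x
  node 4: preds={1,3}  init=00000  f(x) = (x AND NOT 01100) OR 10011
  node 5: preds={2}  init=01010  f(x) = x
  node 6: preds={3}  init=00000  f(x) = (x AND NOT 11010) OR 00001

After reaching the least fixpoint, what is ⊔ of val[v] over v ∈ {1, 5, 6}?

Iteration log — 13 steps:
  step 1. node 0  ⊔preds=00000  new=11001  old=10001  +wl: 
  step 2. node 1  ⊔preds=00000  new=00000  stable
  step 3. node 2  ⊔preds=00000  new=11111  old=10110  +wl: 
  step 4. node 3  ⊔preds=11001  new=11001  old=00000  +wl: 1
  step 5. node 4  ⊔preds=11001  new=10011  old=00000  +wl: 2,3
  step 6. node 5  ⊔preds=11111  new=11111  old=01010  +wl: 
  step 7. node 6  ⊔preds=11001  new=00001  old=00000  +wl: 
  step 8. node 1  ⊔preds=11011  new=11011  old=00000  +wl: 4
  step 9. node 2  ⊔preds=10011  new=11111  stable
  step 10. node 3  ⊔preds=11011  new=11011  old=11001  +wl: 1,6
  step 11. node 4  ⊔preds=11011  new=10011  stable
  step 12. node 1  ⊔preds=11011  new=11011  stable
  step 13. node 6  ⊔preds=11011  new=00001  stable

Least fixpoint reached:
  node 0: 11001
  node 1: 11011
  node 2: 11111
  node 3: 11011
  node 4: 10011
  node 5: 11111
  node 6: 00001

11111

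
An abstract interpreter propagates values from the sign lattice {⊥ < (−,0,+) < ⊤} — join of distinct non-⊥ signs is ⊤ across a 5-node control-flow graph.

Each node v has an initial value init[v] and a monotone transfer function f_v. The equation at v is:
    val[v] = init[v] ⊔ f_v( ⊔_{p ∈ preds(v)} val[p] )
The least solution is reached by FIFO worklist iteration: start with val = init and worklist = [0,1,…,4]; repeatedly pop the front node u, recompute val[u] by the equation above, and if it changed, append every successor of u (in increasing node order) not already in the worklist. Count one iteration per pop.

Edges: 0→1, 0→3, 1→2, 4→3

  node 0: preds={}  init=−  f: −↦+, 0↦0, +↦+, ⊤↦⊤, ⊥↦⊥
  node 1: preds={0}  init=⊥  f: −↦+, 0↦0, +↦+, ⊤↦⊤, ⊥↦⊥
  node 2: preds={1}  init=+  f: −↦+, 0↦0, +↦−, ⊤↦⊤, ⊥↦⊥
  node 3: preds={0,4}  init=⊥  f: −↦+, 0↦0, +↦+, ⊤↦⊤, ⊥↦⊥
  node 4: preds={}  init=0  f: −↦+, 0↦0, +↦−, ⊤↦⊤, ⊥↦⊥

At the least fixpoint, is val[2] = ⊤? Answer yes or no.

Trace (5 dequeues):
  [1] u=0 | in ⊥ | out − | ==
  [2] u=1 | in − | out + | prev ⊥ | push {}
  [3] u=2 | in + | out ⊤ | prev + | push {}
  [4] u=3 | in ⊤ | out ⊤ | prev ⊥ | push {}
  [5] u=4 | in ⊥ | out 0 | ==

Converged values:
  [0] −
  [1] +
  [2] ⊤
  [3] ⊤
  [4] 0

yes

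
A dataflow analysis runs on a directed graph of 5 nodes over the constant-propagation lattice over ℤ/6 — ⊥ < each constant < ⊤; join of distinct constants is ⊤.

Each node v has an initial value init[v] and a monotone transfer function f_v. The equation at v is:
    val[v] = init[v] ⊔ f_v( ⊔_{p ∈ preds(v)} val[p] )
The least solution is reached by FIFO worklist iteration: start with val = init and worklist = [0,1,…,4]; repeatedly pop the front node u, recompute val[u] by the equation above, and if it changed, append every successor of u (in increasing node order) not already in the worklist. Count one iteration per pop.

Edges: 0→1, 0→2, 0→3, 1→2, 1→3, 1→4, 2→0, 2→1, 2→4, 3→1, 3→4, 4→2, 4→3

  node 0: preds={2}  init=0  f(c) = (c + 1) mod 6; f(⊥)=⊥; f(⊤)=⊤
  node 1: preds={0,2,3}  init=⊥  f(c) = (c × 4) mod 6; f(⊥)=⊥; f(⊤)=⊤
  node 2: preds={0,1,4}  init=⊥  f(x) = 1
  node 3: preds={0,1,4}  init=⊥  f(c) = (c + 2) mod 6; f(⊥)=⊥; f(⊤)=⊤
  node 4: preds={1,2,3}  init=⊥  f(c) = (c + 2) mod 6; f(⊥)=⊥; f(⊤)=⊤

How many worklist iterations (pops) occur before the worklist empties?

11

Trace (11 dequeues):
  [1] u=0 | in ⊥ | out 0 | ==
  [2] u=1 | in 0 | out 0 | prev ⊥ | push {}
  [3] u=2 | in 0 | out 1 | prev ⊥ | push {0,1}
  [4] u=3 | in 0 | out 2 | prev ⊥ | push {}
  [5] u=4 | in ⊤ | out ⊤ | prev ⊥ | push {2,3}
  [6] u=0 | in 1 | out ⊤ | prev 0 | push {}
  [7] u=1 | in ⊤ | out ⊤ | prev 0 | push {4}
  [8] u=2 | in ⊤ | out 1 | ==
  [9] u=3 | in ⊤ | out ⊤ | prev 2 | push {1}
  [10] u=4 | in ⊤ | out ⊤ | ==
  [11] u=1 | in ⊤ | out ⊤ | ==

Converged values:
  [0] ⊤
  [1] ⊤
  [2] 1
  [3] ⊤
  [4] ⊤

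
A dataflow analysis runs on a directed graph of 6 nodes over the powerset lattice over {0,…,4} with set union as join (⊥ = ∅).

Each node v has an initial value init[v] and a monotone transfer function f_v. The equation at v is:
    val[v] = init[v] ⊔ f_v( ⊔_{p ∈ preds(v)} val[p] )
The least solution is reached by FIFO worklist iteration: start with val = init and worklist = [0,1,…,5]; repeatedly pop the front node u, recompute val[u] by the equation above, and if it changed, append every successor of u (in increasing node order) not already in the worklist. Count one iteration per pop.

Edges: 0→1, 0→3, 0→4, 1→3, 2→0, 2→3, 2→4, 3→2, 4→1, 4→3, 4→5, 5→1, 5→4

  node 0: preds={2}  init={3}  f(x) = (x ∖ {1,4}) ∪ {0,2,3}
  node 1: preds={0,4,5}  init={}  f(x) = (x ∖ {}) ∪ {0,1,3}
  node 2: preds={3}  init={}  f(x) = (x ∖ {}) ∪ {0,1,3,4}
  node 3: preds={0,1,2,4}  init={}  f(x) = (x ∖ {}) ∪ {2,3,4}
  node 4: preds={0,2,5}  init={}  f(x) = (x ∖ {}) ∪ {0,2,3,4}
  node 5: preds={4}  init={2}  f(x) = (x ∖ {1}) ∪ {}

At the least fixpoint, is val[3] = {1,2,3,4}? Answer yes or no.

no

Iteration log — 12 steps:
  step 1. node 0  ⊔preds={}  new={0,2,3}  old={3}  +wl: 
  step 2. node 1  ⊔preds={0,2,3}  new={0,1,2,3}  old={}  +wl: 
  step 3. node 2  ⊔preds={}  new={0,1,3,4}  old={}  +wl: 0
  step 4. node 3  ⊔preds={0,1,2,3,4}  new={0,1,2,3,4}  old={}  +wl: 2
  step 5. node 4  ⊔preds={0,1,2,3,4}  new={0,1,2,3,4}  old={}  +wl: 1,3
  step 6. node 5  ⊔preds={0,1,2,3,4}  new={0,2,3,4}  old={2}  +wl: 4
  step 7. node 0  ⊔preds={0,1,3,4}  new={0,2,3}  stable
  step 8. node 2  ⊔preds={0,1,2,3,4}  new={0,1,2,3,4}  old={0,1,3,4}  +wl: 0
  step 9. node 1  ⊔preds={0,1,2,3,4}  new={0,1,2,3,4}  old={0,1,2,3}  +wl: 
  step 10. node 3  ⊔preds={0,1,2,3,4}  new={0,1,2,3,4}  stable
  step 11. node 4  ⊔preds={0,1,2,3,4}  new={0,1,2,3,4}  stable
  step 12. node 0  ⊔preds={0,1,2,3,4}  new={0,2,3}  stable

Least fixpoint reached:
  node 0: {0,2,3}
  node 1: {0,1,2,3,4}
  node 2: {0,1,2,3,4}
  node 3: {0,1,2,3,4}
  node 4: {0,1,2,3,4}
  node 5: {0,2,3,4}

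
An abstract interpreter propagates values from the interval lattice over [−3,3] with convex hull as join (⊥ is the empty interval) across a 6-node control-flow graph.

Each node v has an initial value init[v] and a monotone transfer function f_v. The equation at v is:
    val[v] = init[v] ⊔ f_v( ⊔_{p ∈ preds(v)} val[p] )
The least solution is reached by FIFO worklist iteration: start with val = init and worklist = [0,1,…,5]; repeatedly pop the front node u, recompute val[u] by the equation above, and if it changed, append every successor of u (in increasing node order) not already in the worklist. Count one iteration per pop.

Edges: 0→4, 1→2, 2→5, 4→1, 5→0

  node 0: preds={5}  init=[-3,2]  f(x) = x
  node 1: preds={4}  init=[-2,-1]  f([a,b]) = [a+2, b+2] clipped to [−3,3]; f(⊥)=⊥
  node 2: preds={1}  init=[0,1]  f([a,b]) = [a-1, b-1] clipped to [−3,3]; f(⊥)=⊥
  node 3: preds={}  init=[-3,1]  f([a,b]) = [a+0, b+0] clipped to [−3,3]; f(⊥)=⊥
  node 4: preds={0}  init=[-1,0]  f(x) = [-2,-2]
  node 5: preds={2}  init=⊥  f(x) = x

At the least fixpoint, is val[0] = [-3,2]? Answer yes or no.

yes

Worklist (8 pops):
  #1 pop 0: in=⊥ → [-3,2] (no change)
  #2 pop 1: in=[-1,0] → [-2,2] (was [-2,-1]); enqueue []
  #3 pop 2: in=[-2,2] → [-3,1] (was [0,1]); enqueue []
  #4 pop 3: in=⊥ → [-3,1] (no change)
  #5 pop 4: in=[-3,2] → [-2,0] (was [-1,0]); enqueue [1]
  #6 pop 5: in=[-3,1] → [-3,1] (was ⊥); enqueue [0]
  #7 pop 1: in=[-2,0] → [-2,2] (no change)
  #8 pop 0: in=[-3,1] → [-3,2] (no change)

Fixpoint:
  val[0] = [-3,2]
  val[1] = [-2,2]
  val[2] = [-3,1]
  val[3] = [-3,1]
  val[4] = [-2,0]
  val[5] = [-3,1]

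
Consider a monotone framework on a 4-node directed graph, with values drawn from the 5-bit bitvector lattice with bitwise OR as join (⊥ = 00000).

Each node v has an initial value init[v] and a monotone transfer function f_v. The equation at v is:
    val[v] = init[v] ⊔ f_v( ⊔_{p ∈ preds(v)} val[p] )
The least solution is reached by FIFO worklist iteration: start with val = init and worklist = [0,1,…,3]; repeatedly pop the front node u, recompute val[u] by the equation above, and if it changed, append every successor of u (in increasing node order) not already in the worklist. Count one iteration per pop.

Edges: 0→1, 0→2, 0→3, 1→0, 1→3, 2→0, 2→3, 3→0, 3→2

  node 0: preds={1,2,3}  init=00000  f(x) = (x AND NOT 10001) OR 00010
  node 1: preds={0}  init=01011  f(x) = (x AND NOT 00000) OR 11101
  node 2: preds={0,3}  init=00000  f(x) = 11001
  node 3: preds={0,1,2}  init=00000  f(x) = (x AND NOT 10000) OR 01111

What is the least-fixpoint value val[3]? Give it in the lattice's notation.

01111

Iteration log — 8 steps:
  step 1. node 0  ⊔preds=01011  new=01010  old=00000  +wl: 
  step 2. node 1  ⊔preds=01010  new=11111  old=01011  +wl: 0
  step 3. node 2  ⊔preds=01010  new=11001  old=00000  +wl: 
  step 4. node 3  ⊔preds=11111  new=01111  old=00000  +wl: 2
  step 5. node 0  ⊔preds=11111  new=01110  old=01010  +wl: 1,3
  step 6. node 2  ⊔preds=01111  new=11001  stable
  step 7. node 1  ⊔preds=01110  new=11111  stable
  step 8. node 3  ⊔preds=11111  new=01111  stable

Least fixpoint reached:
  node 0: 01110
  node 1: 11111
  node 2: 11001
  node 3: 01111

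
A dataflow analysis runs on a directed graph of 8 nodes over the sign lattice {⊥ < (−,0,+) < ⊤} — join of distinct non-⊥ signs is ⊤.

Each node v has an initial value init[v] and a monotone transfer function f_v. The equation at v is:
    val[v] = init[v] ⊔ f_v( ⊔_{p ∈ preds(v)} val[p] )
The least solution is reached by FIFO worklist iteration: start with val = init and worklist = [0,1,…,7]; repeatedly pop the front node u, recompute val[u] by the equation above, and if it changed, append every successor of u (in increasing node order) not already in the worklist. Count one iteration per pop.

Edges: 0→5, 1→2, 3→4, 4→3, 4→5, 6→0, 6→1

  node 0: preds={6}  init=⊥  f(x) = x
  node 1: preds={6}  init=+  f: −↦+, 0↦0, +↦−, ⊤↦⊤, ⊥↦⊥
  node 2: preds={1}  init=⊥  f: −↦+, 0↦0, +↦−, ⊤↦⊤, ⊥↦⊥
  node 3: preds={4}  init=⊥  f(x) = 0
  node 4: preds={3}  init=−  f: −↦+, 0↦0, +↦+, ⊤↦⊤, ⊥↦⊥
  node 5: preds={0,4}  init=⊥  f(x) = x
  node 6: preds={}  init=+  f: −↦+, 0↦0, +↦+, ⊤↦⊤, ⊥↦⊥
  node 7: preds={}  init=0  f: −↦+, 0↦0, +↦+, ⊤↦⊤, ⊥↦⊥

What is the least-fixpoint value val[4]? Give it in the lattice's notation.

⊤

Worklist (9 pops):
  #1 pop 0: in=+ → + (was ⊥); enqueue []
  #2 pop 1: in=+ → ⊤ (was +); enqueue []
  #3 pop 2: in=⊤ → ⊤ (was ⊥); enqueue []
  #4 pop 3: in=− → 0 (was ⊥); enqueue []
  #5 pop 4: in=0 → ⊤ (was −); enqueue [3]
  #6 pop 5: in=⊤ → ⊤ (was ⊥); enqueue []
  #7 pop 6: in=⊥ → + (no change)
  #8 pop 7: in=⊥ → 0 (no change)
  #9 pop 3: in=⊤ → 0 (no change)

Fixpoint:
  val[0] = +
  val[1] = ⊤
  val[2] = ⊤
  val[3] = 0
  val[4] = ⊤
  val[5] = ⊤
  val[6] = +
  val[7] = 0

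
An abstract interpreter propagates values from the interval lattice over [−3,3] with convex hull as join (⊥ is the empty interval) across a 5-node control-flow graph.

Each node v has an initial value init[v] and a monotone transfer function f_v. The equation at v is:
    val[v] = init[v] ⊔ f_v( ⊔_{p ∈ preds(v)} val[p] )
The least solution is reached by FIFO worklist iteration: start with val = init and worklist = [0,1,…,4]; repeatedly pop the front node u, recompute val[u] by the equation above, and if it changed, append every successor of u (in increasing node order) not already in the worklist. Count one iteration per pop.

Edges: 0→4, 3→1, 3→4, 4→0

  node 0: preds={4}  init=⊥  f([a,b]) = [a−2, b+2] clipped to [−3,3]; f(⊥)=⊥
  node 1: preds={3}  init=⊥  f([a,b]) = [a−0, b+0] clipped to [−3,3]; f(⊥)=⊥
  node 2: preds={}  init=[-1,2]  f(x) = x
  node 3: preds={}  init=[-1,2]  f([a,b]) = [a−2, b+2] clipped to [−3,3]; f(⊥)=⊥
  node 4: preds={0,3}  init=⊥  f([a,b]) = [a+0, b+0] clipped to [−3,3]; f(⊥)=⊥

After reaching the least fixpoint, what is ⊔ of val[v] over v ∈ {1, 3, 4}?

Iteration log — 8 steps:
  step 1. node 0  ⊔preds=⊥  new=⊥  stable
  step 2. node 1  ⊔preds=[-1,2]  new=[-1,2]  old=⊥  +wl: 
  step 3. node 2  ⊔preds=⊥  new=[-1,2]  stable
  step 4. node 3  ⊔preds=⊥  new=[-1,2]  stable
  step 5. node 4  ⊔preds=[-1,2]  new=[-1,2]  old=⊥  +wl: 0
  step 6. node 0  ⊔preds=[-1,2]  new=[-3,3]  old=⊥  +wl: 4
  step 7. node 4  ⊔preds=[-3,3]  new=[-3,3]  old=[-1,2]  +wl: 0
  step 8. node 0  ⊔preds=[-3,3]  new=[-3,3]  stable

Least fixpoint reached:
  node 0: [-3,3]
  node 1: [-1,2]
  node 2: [-1,2]
  node 3: [-1,2]
  node 4: [-3,3]

[-3,3]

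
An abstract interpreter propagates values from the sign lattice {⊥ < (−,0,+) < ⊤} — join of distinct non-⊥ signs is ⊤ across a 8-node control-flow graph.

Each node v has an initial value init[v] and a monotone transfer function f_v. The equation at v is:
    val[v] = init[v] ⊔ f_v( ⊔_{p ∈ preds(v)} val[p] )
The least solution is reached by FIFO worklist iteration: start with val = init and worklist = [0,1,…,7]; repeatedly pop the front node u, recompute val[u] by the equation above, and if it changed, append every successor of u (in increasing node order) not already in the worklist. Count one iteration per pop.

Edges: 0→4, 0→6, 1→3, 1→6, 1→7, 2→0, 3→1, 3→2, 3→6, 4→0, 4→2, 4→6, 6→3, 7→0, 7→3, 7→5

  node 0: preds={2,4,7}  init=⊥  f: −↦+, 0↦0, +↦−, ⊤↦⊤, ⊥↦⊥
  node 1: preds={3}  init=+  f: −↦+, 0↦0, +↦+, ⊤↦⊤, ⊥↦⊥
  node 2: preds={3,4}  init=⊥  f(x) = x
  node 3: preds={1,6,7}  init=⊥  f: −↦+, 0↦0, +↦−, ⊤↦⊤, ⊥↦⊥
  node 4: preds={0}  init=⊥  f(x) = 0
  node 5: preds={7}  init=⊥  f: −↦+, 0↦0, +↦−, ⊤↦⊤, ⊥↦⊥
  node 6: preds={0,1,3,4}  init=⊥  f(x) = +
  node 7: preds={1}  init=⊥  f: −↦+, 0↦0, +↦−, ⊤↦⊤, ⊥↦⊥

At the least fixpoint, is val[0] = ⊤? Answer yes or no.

Trace (23 dequeues):
  [1] u=0 | in ⊥ | out ⊥ | ==
  [2] u=1 | in ⊥ | out + | ==
  [3] u=2 | in ⊥ | out ⊥ | ==
  [4] u=3 | in + | out − | prev ⊥ | push {1,2}
  [5] u=4 | in ⊥ | out 0 | prev ⊥ | push {0}
  [6] u=5 | in ⊥ | out ⊥ | ==
  [7] u=6 | in ⊤ | out + | prev ⊥ | push {3}
  [8] u=7 | in + | out − | prev ⊥ | push {5}
  [9] u=1 | in − | out + | ==
  [10] u=2 | in ⊤ | out ⊤ | prev ⊥ | push {}
  [11] u=0 | in ⊤ | out ⊤ | prev ⊥ | push {4,6}
  [12] u=3 | in ⊤ | out ⊤ | prev − | push {1,2}
  [13] u=5 | in − | out + | prev ⊥ | push {}
  [14] u=4 | in ⊤ | out 0 | ==
  [15] u=6 | in ⊤ | out + | ==
  [16] u=1 | in ⊤ | out ⊤ | prev + | push {3,6,7}
  [17] u=2 | in ⊤ | out ⊤ | ==
  [18] u=3 | in ⊤ | out ⊤ | ==
  [19] u=6 | in ⊤ | out + | ==
  [20] u=7 | in ⊤ | out ⊤ | prev − | push {0,3,5}
  [21] u=0 | in ⊤ | out ⊤ | ==
  [22] u=3 | in ⊤ | out ⊤ | ==
  [23] u=5 | in ⊤ | out ⊤ | prev + | push {}

Converged values:
  [0] ⊤
  [1] ⊤
  [2] ⊤
  [3] ⊤
  [4] 0
  [5] ⊤
  [6] +
  [7] ⊤

yes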